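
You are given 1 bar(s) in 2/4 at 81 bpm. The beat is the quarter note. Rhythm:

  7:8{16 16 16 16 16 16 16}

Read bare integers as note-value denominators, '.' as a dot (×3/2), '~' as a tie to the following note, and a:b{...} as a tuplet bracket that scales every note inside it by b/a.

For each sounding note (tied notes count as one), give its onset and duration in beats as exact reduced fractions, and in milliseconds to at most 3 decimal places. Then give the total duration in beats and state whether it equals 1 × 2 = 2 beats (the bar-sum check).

1) 0.0ms=0b +211.64ms=2/7b
2) 211.64ms=2/7b +211.64ms=2/7b
3) 423.28ms=4/7b +211.64ms=2/7b
4) 634.921ms=6/7b +211.64ms=2/7b
5) 846.561ms=8/7b +211.64ms=2/7b
6) 1058.201ms=10/7b +211.64ms=2/7b
7) 1269.841ms=12/7b +211.64ms=2/7b
Σ=2b of 2 (81bpm 2/4) — PASS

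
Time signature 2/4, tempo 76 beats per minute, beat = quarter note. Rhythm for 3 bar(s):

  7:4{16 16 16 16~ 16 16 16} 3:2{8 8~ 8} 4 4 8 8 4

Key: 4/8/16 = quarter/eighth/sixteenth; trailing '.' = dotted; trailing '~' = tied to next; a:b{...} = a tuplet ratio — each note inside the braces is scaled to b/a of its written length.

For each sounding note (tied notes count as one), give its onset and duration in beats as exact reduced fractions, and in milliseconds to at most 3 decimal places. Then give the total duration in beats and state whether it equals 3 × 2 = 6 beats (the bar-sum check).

1) 0.0ms=0b +112.782ms=1/7b
2) 112.782ms=1/7b +112.782ms=1/7b
3) 225.564ms=2/7b +112.782ms=1/7b
4) 338.346ms=3/7b +225.564ms=2/7b
5) 563.91ms=5/7b +112.782ms=1/7b
6) 676.692ms=6/7b +112.782ms=1/7b
7) 789.474ms=1b +263.158ms=1/3b
8) 1052.632ms=4/3b +526.316ms=2/3b
9) 1578.947ms=2b +789.474ms=1b
10) 2368.421ms=3b +789.474ms=1b
11) 3157.895ms=4b +394.737ms=1/2b
12) 3552.632ms=9/2b +394.737ms=1/2b
13) 3947.368ms=5b +789.474ms=1b
Σ=6b of 6 (76bpm 2/4) — PASS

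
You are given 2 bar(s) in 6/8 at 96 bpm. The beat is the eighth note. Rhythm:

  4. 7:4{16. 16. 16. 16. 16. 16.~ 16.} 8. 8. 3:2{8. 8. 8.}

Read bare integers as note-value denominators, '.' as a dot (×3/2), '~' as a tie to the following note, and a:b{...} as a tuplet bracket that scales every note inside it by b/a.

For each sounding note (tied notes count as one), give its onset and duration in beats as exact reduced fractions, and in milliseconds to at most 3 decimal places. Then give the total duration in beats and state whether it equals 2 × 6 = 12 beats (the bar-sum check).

1) 0.0ms=0b +1875.0ms=3b
2) 1875.0ms=3b +267.857ms=3/7b
3) 2142.857ms=24/7b +267.857ms=3/7b
4) 2410.714ms=27/7b +267.857ms=3/7b
5) 2678.571ms=30/7b +267.857ms=3/7b
6) 2946.429ms=33/7b +267.857ms=3/7b
7) 3214.286ms=36/7b +535.714ms=6/7b
8) 3750.0ms=6b +937.5ms=3/2b
9) 4687.5ms=15/2b +937.5ms=3/2b
10) 5625.0ms=9b +625.0ms=1b
11) 6250.0ms=10b +625.0ms=1b
12) 6875.0ms=11b +625.0ms=1b
Σ=12b of 12 (96bpm 6/8) — PASS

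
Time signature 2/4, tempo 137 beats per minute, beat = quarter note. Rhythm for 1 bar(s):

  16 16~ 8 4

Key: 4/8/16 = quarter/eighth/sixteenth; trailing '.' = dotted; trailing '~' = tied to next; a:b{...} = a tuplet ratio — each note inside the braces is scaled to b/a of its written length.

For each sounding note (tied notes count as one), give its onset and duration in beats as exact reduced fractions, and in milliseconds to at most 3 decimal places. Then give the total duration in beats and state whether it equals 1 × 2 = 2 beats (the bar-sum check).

1) 0.0ms=0b +109.489ms=1/4b
2) 109.489ms=1/4b +328.467ms=3/4b
3) 437.956ms=1b +437.956ms=1b
Σ=2b of 2 (137bpm 2/4) — PASS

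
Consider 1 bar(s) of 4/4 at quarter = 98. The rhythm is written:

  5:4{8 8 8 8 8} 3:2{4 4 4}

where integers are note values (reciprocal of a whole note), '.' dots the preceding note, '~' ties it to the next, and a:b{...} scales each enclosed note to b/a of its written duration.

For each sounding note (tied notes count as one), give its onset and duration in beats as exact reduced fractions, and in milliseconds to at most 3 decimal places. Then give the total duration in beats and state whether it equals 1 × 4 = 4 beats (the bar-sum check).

1) 0.0ms=0b +244.898ms=2/5b
2) 244.898ms=2/5b +244.898ms=2/5b
3) 489.796ms=4/5b +244.898ms=2/5b
4) 734.694ms=6/5b +244.898ms=2/5b
5) 979.592ms=8/5b +244.898ms=2/5b
6) 1224.49ms=2b +408.163ms=2/3b
7) 1632.653ms=8/3b +408.163ms=2/3b
8) 2040.816ms=10/3b +408.163ms=2/3b
Σ=4b of 4 (98bpm 4/4) — PASS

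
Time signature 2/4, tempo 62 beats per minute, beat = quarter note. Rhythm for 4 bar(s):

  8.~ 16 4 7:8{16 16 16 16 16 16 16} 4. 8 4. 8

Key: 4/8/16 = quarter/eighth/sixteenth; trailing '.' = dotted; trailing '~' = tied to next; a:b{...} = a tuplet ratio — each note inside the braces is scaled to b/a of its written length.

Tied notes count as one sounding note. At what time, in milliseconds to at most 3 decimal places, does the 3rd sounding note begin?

1. 0.0ms @ 0 + 967.742ms (1)
2. 967.742ms @ 1 + 967.742ms (1)
3. 1935.484ms @ 2 + 276.498ms (2/7)
4. 2211.982ms @ 16/7 + 276.498ms (2/7)
5. 2488.479ms @ 18/7 + 276.498ms (2/7)
6. 2764.977ms @ 20/7 + 276.498ms (2/7)
7. 3041.475ms @ 22/7 + 276.498ms (2/7)
8. 3317.972ms @ 24/7 + 276.498ms (2/7)
9. 3594.47ms @ 26/7 + 276.498ms (2/7)
10. 3870.968ms @ 4 + 1451.613ms (3/2)
11. 5322.581ms @ 11/2 + 483.871ms (1/2)
12. 5806.452ms @ 6 + 1451.613ms (3/2)
13. 7258.065ms @ 15/2 + 483.871ms (1/2)

note 3 onset = 2b = 1935.484ms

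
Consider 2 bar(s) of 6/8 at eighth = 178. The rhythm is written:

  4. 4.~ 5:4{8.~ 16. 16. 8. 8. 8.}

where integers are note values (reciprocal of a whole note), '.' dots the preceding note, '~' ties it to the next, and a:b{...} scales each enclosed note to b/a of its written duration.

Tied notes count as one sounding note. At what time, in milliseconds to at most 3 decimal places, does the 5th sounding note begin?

note 5 onset = 48/5b = 3235.955ms

1. 0.0ms @ 0 + 1011.236ms (3)
2. 1011.236ms @ 3 + 1617.978ms (24/5)
3. 2629.213ms @ 39/5 + 202.247ms (3/5)
4. 2831.461ms @ 42/5 + 404.494ms (6/5)
5. 3235.955ms @ 48/5 + 404.494ms (6/5)
6. 3640.449ms @ 54/5 + 404.494ms (6/5)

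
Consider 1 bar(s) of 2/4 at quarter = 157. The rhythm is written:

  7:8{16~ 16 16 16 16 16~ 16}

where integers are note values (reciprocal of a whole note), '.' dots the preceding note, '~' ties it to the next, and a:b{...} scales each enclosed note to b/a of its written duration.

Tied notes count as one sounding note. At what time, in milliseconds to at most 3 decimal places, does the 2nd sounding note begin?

1. 0.0ms @ 0 + 218.38ms (4/7)
2. 218.38ms @ 4/7 + 109.19ms (2/7)
3. 327.571ms @ 6/7 + 109.19ms (2/7)
4. 436.761ms @ 8/7 + 109.19ms (2/7)
5. 545.951ms @ 10/7 + 218.38ms (4/7)

note 2 onset = 4/7b = 218.38ms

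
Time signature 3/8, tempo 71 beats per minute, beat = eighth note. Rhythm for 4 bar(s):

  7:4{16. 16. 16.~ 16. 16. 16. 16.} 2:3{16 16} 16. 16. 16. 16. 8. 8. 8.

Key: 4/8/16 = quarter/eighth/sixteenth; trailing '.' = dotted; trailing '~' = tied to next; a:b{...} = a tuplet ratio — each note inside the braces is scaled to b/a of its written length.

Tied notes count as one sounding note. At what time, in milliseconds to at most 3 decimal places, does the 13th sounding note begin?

note 13 onset = 15/2b = 6338.028ms

1. 0.0ms @ 0 + 362.173ms (3/7)
2. 362.173ms @ 3/7 + 362.173ms (3/7)
3. 724.346ms @ 6/7 + 724.346ms (6/7)
4. 1448.692ms @ 12/7 + 362.173ms (3/7)
5. 1810.865ms @ 15/7 + 362.173ms (3/7)
6. 2173.038ms @ 18/7 + 362.173ms (3/7)
7. 2535.211ms @ 3 + 633.803ms (3/4)
8. 3169.014ms @ 15/4 + 633.803ms (3/4)
9. 3802.817ms @ 9/2 + 633.803ms (3/4)
10. 4436.62ms @ 21/4 + 633.803ms (3/4)
11. 5070.423ms @ 6 + 633.803ms (3/4)
12. 5704.225ms @ 27/4 + 633.803ms (3/4)
13. 6338.028ms @ 15/2 + 1267.606ms (3/2)
14. 7605.634ms @ 9 + 1267.606ms (3/2)
15. 8873.239ms @ 21/2 + 1267.606ms (3/2)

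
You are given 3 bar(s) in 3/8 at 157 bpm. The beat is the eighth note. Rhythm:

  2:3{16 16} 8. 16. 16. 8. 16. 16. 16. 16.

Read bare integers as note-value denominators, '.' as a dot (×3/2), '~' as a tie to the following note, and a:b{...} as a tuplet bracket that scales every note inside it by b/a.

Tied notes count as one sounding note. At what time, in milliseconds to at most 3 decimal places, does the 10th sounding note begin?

note 10 onset = 33/4b = 3152.866ms

1. 0.0ms @ 0 + 286.624ms (3/4)
2. 286.624ms @ 3/4 + 286.624ms (3/4)
3. 573.248ms @ 3/2 + 573.248ms (3/2)
4. 1146.497ms @ 3 + 286.624ms (3/4)
5. 1433.121ms @ 15/4 + 286.624ms (3/4)
6. 1719.745ms @ 9/2 + 573.248ms (3/2)
7. 2292.994ms @ 6 + 286.624ms (3/4)
8. 2579.618ms @ 27/4 + 286.624ms (3/4)
9. 2866.242ms @ 15/2 + 286.624ms (3/4)
10. 3152.866ms @ 33/4 + 286.624ms (3/4)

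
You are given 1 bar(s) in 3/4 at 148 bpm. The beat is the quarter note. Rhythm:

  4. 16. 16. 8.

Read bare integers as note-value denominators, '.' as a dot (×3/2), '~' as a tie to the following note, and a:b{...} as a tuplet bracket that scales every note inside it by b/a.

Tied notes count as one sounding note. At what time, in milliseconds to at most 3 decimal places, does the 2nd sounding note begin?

1. 0.0ms @ 0 + 608.108ms (3/2)
2. 608.108ms @ 3/2 + 152.027ms (3/8)
3. 760.135ms @ 15/8 + 152.027ms (3/8)
4. 912.162ms @ 9/4 + 304.054ms (3/4)

note 2 onset = 3/2b = 608.108ms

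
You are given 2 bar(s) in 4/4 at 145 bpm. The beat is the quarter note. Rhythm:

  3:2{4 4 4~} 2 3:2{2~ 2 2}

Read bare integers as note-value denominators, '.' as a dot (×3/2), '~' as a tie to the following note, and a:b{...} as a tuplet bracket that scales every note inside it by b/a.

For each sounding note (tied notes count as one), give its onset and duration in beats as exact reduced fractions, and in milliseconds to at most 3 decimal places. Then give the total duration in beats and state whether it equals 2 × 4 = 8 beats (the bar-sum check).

1) 0.0ms=0b +275.862ms=2/3b
2) 275.862ms=2/3b +275.862ms=2/3b
3) 551.724ms=4/3b +1103.448ms=8/3b
4) 1655.172ms=4b +1103.448ms=8/3b
5) 2758.621ms=20/3b +551.724ms=4/3b
Σ=8b of 8 (145bpm 4/4) — PASS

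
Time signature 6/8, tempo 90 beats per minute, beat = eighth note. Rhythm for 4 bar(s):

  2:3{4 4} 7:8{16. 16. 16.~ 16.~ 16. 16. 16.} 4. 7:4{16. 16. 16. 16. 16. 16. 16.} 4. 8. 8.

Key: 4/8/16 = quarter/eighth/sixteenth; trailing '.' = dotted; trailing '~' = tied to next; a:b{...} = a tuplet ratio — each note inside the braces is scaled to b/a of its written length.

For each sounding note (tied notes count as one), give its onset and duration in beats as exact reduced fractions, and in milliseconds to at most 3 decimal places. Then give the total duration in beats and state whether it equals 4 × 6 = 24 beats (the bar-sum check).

1) 0.0ms=0b +2000.0ms=3b
2) 2000.0ms=3b +2000.0ms=3b
3) 4000.0ms=6b +571.429ms=6/7b
4) 4571.429ms=48/7b +571.429ms=6/7b
5) 5142.857ms=54/7b +1714.286ms=18/7b
6) 6857.143ms=72/7b +571.429ms=6/7b
7) 7428.571ms=78/7b +571.429ms=6/7b
8) 8000.0ms=12b +2000.0ms=3b
9) 10000.0ms=15b +285.714ms=3/7b
10) 10285.714ms=108/7b +285.714ms=3/7b
11) 10571.429ms=111/7b +285.714ms=3/7b
12) 10857.143ms=114/7b +285.714ms=3/7b
13) 11142.857ms=117/7b +285.714ms=3/7b
14) 11428.571ms=120/7b +285.714ms=3/7b
15) 11714.286ms=123/7b +285.714ms=3/7b
16) 12000.0ms=18b +2000.0ms=3b
17) 14000.0ms=21b +1000.0ms=3/2b
18) 15000.0ms=45/2b +1000.0ms=3/2b
Σ=24b of 24 (90bpm 6/8) — PASS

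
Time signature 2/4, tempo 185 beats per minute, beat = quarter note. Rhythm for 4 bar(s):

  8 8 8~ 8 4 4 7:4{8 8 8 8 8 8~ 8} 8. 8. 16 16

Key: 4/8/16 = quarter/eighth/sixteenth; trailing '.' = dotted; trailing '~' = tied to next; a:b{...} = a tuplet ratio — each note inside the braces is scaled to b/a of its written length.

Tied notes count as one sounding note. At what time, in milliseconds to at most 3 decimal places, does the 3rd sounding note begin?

1. 0.0ms @ 0 + 162.162ms (1/2)
2. 162.162ms @ 1/2 + 162.162ms (1/2)
3. 324.324ms @ 1 + 324.324ms (1)
4. 648.649ms @ 2 + 324.324ms (1)
5. 972.973ms @ 3 + 324.324ms (1)
6. 1297.297ms @ 4 + 92.664ms (2/7)
7. 1389.961ms @ 30/7 + 92.664ms (2/7)
8. 1482.625ms @ 32/7 + 92.664ms (2/7)
9. 1575.29ms @ 34/7 + 92.664ms (2/7)
10. 1667.954ms @ 36/7 + 92.664ms (2/7)
11. 1760.618ms @ 38/7 + 185.328ms (4/7)
12. 1945.946ms @ 6 + 243.243ms (3/4)
13. 2189.189ms @ 27/4 + 243.243ms (3/4)
14. 2432.432ms @ 15/2 + 81.081ms (1/4)
15. 2513.514ms @ 31/4 + 81.081ms (1/4)

note 3 onset = 1b = 324.324ms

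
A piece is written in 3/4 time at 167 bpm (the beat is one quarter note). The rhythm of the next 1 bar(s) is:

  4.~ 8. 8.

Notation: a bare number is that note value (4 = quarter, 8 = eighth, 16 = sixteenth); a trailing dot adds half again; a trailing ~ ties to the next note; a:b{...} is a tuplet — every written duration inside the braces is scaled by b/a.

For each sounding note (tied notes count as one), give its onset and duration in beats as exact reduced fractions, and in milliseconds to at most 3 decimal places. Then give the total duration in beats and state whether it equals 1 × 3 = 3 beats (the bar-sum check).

1) 0.0ms=0b +808.383ms=9/4b
2) 808.383ms=9/4b +269.461ms=3/4b
Σ=3b of 3 (167bpm 3/4) — PASS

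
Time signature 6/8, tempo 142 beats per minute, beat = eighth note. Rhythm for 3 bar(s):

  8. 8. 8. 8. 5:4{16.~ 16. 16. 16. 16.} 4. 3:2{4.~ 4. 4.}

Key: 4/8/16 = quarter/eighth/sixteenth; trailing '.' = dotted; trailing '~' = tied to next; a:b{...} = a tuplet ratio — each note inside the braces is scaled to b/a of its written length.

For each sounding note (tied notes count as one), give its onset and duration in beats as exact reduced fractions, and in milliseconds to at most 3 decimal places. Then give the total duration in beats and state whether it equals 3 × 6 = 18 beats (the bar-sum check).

1) 0.0ms=0b +633.803ms=3/2b
2) 633.803ms=3/2b +633.803ms=3/2b
3) 1267.606ms=3b +633.803ms=3/2b
4) 1901.408ms=9/2b +633.803ms=3/2b
5) 2535.211ms=6b +507.042ms=6/5b
6) 3042.254ms=36/5b +253.521ms=3/5b
7) 3295.775ms=39/5b +253.521ms=3/5b
8) 3549.296ms=42/5b +253.521ms=3/5b
9) 3802.817ms=9b +1267.606ms=3b
10) 5070.423ms=12b +1690.141ms=4b
11) 6760.563ms=16b +845.07ms=2b
Σ=18b of 18 (142bpm 6/8) — PASS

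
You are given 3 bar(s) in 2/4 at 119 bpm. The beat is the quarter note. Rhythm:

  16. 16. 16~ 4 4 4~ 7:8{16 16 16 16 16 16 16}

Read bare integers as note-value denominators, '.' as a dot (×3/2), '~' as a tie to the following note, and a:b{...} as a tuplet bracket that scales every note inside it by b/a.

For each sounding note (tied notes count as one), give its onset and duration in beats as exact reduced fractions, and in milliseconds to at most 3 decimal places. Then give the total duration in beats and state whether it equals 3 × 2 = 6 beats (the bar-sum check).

1) 0.0ms=0b +189.076ms=3/8b
2) 189.076ms=3/8b +189.076ms=3/8b
3) 378.151ms=3/4b +630.252ms=5/4b
4) 1008.403ms=2b +504.202ms=1b
5) 1512.605ms=3b +648.259ms=9/7b
6) 2160.864ms=30/7b +144.058ms=2/7b
7) 2304.922ms=32/7b +144.058ms=2/7b
8) 2448.98ms=34/7b +144.058ms=2/7b
9) 2593.037ms=36/7b +144.058ms=2/7b
10) 2737.095ms=38/7b +144.058ms=2/7b
11) 2881.152ms=40/7b +144.058ms=2/7b
Σ=6b of 6 (119bpm 2/4) — PASS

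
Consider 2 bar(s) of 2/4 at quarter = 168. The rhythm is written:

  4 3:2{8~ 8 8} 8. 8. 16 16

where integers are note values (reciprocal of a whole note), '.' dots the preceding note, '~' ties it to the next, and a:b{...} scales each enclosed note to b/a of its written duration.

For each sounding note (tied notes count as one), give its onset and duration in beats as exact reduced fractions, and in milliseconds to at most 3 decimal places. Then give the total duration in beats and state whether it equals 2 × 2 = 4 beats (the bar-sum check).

1) 0.0ms=0b +357.143ms=1b
2) 357.143ms=1b +238.095ms=2/3b
3) 595.238ms=5/3b +119.048ms=1/3b
4) 714.286ms=2b +267.857ms=3/4b
5) 982.143ms=11/4b +267.857ms=3/4b
6) 1250.0ms=7/2b +89.286ms=1/4b
7) 1339.286ms=15/4b +89.286ms=1/4b
Σ=4b of 4 (168bpm 2/4) — PASS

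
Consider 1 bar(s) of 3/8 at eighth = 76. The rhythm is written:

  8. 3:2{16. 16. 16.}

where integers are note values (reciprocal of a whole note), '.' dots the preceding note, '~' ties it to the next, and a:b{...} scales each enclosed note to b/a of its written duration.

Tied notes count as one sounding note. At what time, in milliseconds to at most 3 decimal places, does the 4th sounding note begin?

note 4 onset = 5/2b = 1973.684ms

1. 0.0ms @ 0 + 1184.211ms (3/2)
2. 1184.211ms @ 3/2 + 394.737ms (1/2)
3. 1578.947ms @ 2 + 394.737ms (1/2)
4. 1973.684ms @ 5/2 + 394.737ms (1/2)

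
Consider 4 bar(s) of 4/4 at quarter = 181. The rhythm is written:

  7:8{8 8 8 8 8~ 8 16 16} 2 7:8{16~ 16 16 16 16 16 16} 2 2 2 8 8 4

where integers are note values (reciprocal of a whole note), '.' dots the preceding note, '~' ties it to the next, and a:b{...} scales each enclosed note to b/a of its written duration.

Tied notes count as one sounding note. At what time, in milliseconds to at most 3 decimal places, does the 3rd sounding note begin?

note 3 onset = 8/7b = 378.848ms

1. 0.0ms @ 0 + 189.424ms (4/7)
2. 189.424ms @ 4/7 + 189.424ms (4/7)
3. 378.848ms @ 8/7 + 189.424ms (4/7)
4. 568.272ms @ 12/7 + 189.424ms (4/7)
5. 757.695ms @ 16/7 + 378.848ms (8/7)
6. 1136.543ms @ 24/7 + 94.712ms (2/7)
7. 1231.255ms @ 26/7 + 94.712ms (2/7)
8. 1325.967ms @ 4 + 662.983ms (2)
9. 1988.95ms @ 6 + 189.424ms (4/7)
10. 2178.374ms @ 46/7 + 94.712ms (2/7)
11. 2273.086ms @ 48/7 + 94.712ms (2/7)
12. 2367.798ms @ 50/7 + 94.712ms (2/7)
13. 2462.51ms @ 52/7 + 94.712ms (2/7)
14. 2557.222ms @ 54/7 + 94.712ms (2/7)
15. 2651.934ms @ 8 + 662.983ms (2)
16. 3314.917ms @ 10 + 662.983ms (2)
17. 3977.901ms @ 12 + 662.983ms (2)
18. 4640.884ms @ 14 + 165.746ms (1/2)
19. 4806.63ms @ 29/2 + 165.746ms (1/2)
20. 4972.376ms @ 15 + 331.492ms (1)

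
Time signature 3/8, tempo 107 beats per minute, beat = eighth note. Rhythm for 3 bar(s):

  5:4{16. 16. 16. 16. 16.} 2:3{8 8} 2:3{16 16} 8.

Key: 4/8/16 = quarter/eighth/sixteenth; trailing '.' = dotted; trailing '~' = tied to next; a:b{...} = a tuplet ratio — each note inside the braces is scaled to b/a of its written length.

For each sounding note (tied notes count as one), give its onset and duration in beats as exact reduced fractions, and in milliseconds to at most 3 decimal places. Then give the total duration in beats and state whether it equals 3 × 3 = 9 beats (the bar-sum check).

1) 0.0ms=0b +336.449ms=3/5b
2) 336.449ms=3/5b +336.449ms=3/5b
3) 672.897ms=6/5b +336.449ms=3/5b
4) 1009.346ms=9/5b +336.449ms=3/5b
5) 1345.794ms=12/5b +336.449ms=3/5b
6) 1682.243ms=3b +841.121ms=3/2b
7) 2523.364ms=9/2b +841.121ms=3/2b
8) 3364.486ms=6b +420.561ms=3/4b
9) 3785.047ms=27/4b +420.561ms=3/4b
10) 4205.607ms=15/2b +841.121ms=3/2b
Σ=9b of 9 (107bpm 3/8) — PASS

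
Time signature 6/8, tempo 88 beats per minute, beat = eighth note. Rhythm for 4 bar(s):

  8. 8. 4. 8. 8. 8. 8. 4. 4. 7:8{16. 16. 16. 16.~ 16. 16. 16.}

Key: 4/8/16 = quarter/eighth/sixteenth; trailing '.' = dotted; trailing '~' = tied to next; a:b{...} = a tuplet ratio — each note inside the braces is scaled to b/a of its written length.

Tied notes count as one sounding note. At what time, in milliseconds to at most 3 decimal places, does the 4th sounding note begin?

note 4 onset = 6b = 4090.909ms

1. 0.0ms @ 0 + 1022.727ms (3/2)
2. 1022.727ms @ 3/2 + 1022.727ms (3/2)
3. 2045.455ms @ 3 + 2045.455ms (3)
4. 4090.909ms @ 6 + 1022.727ms (3/2)
5. 5113.636ms @ 15/2 + 1022.727ms (3/2)
6. 6136.364ms @ 9 + 1022.727ms (3/2)
7. 7159.091ms @ 21/2 + 1022.727ms (3/2)
8. 8181.818ms @ 12 + 2045.455ms (3)
9. 10227.273ms @ 15 + 2045.455ms (3)
10. 12272.727ms @ 18 + 584.416ms (6/7)
11. 12857.143ms @ 132/7 + 584.416ms (6/7)
12. 13441.558ms @ 138/7 + 584.416ms (6/7)
13. 14025.974ms @ 144/7 + 1168.831ms (12/7)
14. 15194.805ms @ 156/7 + 584.416ms (6/7)
15. 15779.221ms @ 162/7 + 584.416ms (6/7)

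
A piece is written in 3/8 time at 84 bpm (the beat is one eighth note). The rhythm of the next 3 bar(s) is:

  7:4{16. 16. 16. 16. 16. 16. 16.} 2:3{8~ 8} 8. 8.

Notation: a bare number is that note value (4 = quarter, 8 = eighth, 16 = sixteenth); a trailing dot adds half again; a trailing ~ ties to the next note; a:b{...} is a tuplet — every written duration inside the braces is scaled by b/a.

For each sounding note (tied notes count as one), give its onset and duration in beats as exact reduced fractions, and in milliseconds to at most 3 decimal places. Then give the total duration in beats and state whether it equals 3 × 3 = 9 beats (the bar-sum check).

1) 0.0ms=0b +306.122ms=3/7b
2) 306.122ms=3/7b +306.122ms=3/7b
3) 612.245ms=6/7b +306.122ms=3/7b
4) 918.367ms=9/7b +306.122ms=3/7b
5) 1224.49ms=12/7b +306.122ms=3/7b
6) 1530.612ms=15/7b +306.122ms=3/7b
7) 1836.735ms=18/7b +306.122ms=3/7b
8) 2142.857ms=3b +2142.857ms=3b
9) 4285.714ms=6b +1071.429ms=3/2b
10) 5357.143ms=15/2b +1071.429ms=3/2b
Σ=9b of 9 (84bpm 3/8) — PASS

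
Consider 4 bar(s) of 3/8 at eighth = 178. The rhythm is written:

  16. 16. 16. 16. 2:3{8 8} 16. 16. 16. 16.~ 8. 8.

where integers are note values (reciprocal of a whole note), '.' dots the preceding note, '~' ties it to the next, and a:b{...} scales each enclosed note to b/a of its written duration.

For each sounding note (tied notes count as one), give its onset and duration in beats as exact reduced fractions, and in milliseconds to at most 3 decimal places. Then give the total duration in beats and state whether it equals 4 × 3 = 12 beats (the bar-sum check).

1) 0.0ms=0b +252.809ms=3/4b
2) 252.809ms=3/4b +252.809ms=3/4b
3) 505.618ms=3/2b +252.809ms=3/4b
4) 758.427ms=9/4b +252.809ms=3/4b
5) 1011.236ms=3b +505.618ms=3/2b
6) 1516.854ms=9/2b +505.618ms=3/2b
7) 2022.472ms=6b +252.809ms=3/4b
8) 2275.281ms=27/4b +252.809ms=3/4b
9) 2528.09ms=15/2b +252.809ms=3/4b
10) 2780.899ms=33/4b +758.427ms=9/4b
11) 3539.326ms=21/2b +505.618ms=3/2b
Σ=12b of 12 (178bpm 3/8) — PASS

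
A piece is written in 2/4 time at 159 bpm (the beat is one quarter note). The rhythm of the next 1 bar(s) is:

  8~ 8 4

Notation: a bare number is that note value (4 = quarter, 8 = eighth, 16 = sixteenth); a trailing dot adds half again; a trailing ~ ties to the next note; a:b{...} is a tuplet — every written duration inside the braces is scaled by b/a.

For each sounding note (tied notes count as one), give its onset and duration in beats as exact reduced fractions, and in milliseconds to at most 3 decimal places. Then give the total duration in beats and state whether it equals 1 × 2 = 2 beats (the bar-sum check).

1) 0.0ms=0b +377.358ms=1b
2) 377.358ms=1b +377.358ms=1b
Σ=2b of 2 (159bpm 2/4) — PASS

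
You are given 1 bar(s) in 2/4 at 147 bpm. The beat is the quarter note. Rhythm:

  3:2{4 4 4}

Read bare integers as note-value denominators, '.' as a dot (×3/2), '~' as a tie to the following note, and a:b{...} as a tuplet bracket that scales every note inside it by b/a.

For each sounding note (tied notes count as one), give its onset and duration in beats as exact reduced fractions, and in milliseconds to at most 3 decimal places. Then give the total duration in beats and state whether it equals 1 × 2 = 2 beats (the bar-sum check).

1) 0.0ms=0b +272.109ms=2/3b
2) 272.109ms=2/3b +272.109ms=2/3b
3) 544.218ms=4/3b +272.109ms=2/3b
Σ=2b of 2 (147bpm 2/4) — PASS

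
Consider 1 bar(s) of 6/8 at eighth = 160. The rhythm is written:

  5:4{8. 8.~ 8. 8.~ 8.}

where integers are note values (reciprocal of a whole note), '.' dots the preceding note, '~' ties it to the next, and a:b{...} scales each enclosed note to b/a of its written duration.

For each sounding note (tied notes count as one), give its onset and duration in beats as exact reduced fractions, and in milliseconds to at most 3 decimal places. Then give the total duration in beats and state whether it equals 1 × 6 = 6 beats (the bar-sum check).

1) 0.0ms=0b +450.0ms=6/5b
2) 450.0ms=6/5b +900.0ms=12/5b
3) 1350.0ms=18/5b +900.0ms=12/5b
Σ=6b of 6 (160bpm 6/8) — PASS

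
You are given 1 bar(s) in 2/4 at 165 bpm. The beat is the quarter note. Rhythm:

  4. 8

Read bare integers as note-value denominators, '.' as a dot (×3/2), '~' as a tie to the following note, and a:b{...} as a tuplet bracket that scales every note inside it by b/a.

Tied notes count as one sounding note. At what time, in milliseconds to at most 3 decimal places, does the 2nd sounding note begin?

note 2 onset = 3/2b = 545.455ms

1. 0.0ms @ 0 + 545.455ms (3/2)
2. 545.455ms @ 3/2 + 181.818ms (1/2)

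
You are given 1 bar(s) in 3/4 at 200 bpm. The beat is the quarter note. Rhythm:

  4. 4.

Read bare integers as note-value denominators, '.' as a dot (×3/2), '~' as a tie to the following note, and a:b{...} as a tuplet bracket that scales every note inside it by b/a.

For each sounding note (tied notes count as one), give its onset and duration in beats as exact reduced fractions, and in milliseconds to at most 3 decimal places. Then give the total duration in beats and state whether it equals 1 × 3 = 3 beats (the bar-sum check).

1) 0.0ms=0b +450.0ms=3/2b
2) 450.0ms=3/2b +450.0ms=3/2b
Σ=3b of 3 (200bpm 3/4) — PASS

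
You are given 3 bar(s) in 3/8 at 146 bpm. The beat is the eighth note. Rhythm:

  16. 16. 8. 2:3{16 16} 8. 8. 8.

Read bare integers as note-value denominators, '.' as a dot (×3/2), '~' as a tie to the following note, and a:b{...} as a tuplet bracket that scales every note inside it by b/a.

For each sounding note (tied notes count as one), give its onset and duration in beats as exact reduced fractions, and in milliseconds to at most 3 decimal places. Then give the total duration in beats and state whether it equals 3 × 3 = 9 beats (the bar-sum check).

1) 0.0ms=0b +308.219ms=3/4b
2) 308.219ms=3/4b +308.219ms=3/4b
3) 616.438ms=3/2b +616.438ms=3/2b
4) 1232.877ms=3b +308.219ms=3/4b
5) 1541.096ms=15/4b +308.219ms=3/4b
6) 1849.315ms=9/2b +616.438ms=3/2b
7) 2465.753ms=6b +616.438ms=3/2b
8) 3082.192ms=15/2b +616.438ms=3/2b
Σ=9b of 9 (146bpm 3/8) — PASS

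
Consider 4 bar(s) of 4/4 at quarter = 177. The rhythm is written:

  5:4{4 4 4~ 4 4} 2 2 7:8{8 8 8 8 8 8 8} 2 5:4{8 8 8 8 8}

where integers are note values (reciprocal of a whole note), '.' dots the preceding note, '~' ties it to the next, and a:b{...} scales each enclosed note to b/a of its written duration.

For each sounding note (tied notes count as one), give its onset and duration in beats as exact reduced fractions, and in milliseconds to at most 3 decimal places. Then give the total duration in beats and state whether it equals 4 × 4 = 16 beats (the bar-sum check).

1) 0.0ms=0b +271.186ms=4/5b
2) 271.186ms=4/5b +271.186ms=4/5b
3) 542.373ms=8/5b +542.373ms=8/5b
4) 1084.746ms=16/5b +271.186ms=4/5b
5) 1355.932ms=4b +677.966ms=2b
6) 2033.898ms=6b +677.966ms=2b
7) 2711.864ms=8b +193.705ms=4/7b
8) 2905.569ms=60/7b +193.705ms=4/7b
9) 3099.274ms=64/7b +193.705ms=4/7b
10) 3292.978ms=68/7b +193.705ms=4/7b
11) 3486.683ms=72/7b +193.705ms=4/7b
12) 3680.387ms=76/7b +193.705ms=4/7b
13) 3874.092ms=80/7b +193.705ms=4/7b
14) 4067.797ms=12b +677.966ms=2b
15) 4745.763ms=14b +135.593ms=2/5b
16) 4881.356ms=72/5b +135.593ms=2/5b
17) 5016.949ms=74/5b +135.593ms=2/5b
18) 5152.542ms=76/5b +135.593ms=2/5b
19) 5288.136ms=78/5b +135.593ms=2/5b
Σ=16b of 16 (177bpm 4/4) — PASS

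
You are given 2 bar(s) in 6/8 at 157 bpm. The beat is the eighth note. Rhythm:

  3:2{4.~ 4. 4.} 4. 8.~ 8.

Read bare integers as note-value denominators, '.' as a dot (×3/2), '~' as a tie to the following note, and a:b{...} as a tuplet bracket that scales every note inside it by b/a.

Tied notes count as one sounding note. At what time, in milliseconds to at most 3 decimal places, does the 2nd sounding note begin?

note 2 onset = 4b = 1528.662ms

1. 0.0ms @ 0 + 1528.662ms (4)
2. 1528.662ms @ 4 + 764.331ms (2)
3. 2292.994ms @ 6 + 1146.497ms (3)
4. 3439.49ms @ 9 + 1146.497ms (3)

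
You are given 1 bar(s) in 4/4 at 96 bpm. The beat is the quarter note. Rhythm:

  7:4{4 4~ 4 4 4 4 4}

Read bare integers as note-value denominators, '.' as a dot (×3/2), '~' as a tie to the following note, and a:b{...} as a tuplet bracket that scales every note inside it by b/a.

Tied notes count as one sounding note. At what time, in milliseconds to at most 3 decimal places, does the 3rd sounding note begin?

1. 0.0ms @ 0 + 357.143ms (4/7)
2. 357.143ms @ 4/7 + 714.286ms (8/7)
3. 1071.429ms @ 12/7 + 357.143ms (4/7)
4. 1428.571ms @ 16/7 + 357.143ms (4/7)
5. 1785.714ms @ 20/7 + 357.143ms (4/7)
6. 2142.857ms @ 24/7 + 357.143ms (4/7)

note 3 onset = 12/7b = 1071.429ms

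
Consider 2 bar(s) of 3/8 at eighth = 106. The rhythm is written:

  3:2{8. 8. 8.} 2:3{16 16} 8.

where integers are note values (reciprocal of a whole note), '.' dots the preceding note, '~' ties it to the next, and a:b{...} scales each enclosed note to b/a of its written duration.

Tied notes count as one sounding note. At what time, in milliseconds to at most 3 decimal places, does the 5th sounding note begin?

note 5 onset = 15/4b = 2122.642ms

1. 0.0ms @ 0 + 566.038ms (1)
2. 566.038ms @ 1 + 566.038ms (1)
3. 1132.075ms @ 2 + 566.038ms (1)
4. 1698.113ms @ 3 + 424.528ms (3/4)
5. 2122.642ms @ 15/4 + 424.528ms (3/4)
6. 2547.17ms @ 9/2 + 849.057ms (3/2)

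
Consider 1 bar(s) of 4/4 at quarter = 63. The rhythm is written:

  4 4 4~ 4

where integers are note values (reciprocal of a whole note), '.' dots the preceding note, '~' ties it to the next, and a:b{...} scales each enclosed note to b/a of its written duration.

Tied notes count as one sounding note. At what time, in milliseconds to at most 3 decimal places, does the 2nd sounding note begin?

note 2 onset = 1b = 952.381ms

1. 0.0ms @ 0 + 952.381ms (1)
2. 952.381ms @ 1 + 952.381ms (1)
3. 1904.762ms @ 2 + 1904.762ms (2)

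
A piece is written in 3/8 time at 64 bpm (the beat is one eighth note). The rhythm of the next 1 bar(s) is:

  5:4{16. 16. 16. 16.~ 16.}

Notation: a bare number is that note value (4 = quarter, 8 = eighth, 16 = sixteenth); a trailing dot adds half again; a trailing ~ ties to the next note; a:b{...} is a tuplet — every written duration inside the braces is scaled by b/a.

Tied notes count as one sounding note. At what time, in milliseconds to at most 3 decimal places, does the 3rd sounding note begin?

1. 0.0ms @ 0 + 562.5ms (3/5)
2. 562.5ms @ 3/5 + 562.5ms (3/5)
3. 1125.0ms @ 6/5 + 562.5ms (3/5)
4. 1687.5ms @ 9/5 + 1125.0ms (6/5)

note 3 onset = 6/5b = 1125.0ms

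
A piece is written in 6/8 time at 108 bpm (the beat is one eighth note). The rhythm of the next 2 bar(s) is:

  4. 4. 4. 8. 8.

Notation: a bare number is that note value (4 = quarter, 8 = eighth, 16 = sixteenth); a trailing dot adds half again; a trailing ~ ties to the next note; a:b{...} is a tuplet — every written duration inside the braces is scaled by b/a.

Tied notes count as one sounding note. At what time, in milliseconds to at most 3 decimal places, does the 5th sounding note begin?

1. 0.0ms @ 0 + 1666.667ms (3)
2. 1666.667ms @ 3 + 1666.667ms (3)
3. 3333.333ms @ 6 + 1666.667ms (3)
4. 5000.0ms @ 9 + 833.333ms (3/2)
5. 5833.333ms @ 21/2 + 833.333ms (3/2)

note 5 onset = 21/2b = 5833.333ms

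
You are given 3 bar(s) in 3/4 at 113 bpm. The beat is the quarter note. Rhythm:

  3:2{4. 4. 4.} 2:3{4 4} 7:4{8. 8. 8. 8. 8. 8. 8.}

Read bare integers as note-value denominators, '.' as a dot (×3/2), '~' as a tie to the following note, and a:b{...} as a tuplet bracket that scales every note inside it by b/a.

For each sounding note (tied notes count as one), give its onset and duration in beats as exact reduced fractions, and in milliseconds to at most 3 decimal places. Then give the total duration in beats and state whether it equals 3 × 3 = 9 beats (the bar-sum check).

1) 0.0ms=0b +530.973ms=1b
2) 530.973ms=1b +530.973ms=1b
3) 1061.947ms=2b +530.973ms=1b
4) 1592.92ms=3b +796.46ms=3/2b
5) 2389.381ms=9/2b +796.46ms=3/2b
6) 3185.841ms=6b +227.56ms=3/7b
7) 3413.401ms=45/7b +227.56ms=3/7b
8) 3640.961ms=48/7b +227.56ms=3/7b
9) 3868.521ms=51/7b +227.56ms=3/7b
10) 4096.081ms=54/7b +227.56ms=3/7b
11) 4323.641ms=57/7b +227.56ms=3/7b
12) 4551.201ms=60/7b +227.56ms=3/7b
Σ=9b of 9 (113bpm 3/4) — PASS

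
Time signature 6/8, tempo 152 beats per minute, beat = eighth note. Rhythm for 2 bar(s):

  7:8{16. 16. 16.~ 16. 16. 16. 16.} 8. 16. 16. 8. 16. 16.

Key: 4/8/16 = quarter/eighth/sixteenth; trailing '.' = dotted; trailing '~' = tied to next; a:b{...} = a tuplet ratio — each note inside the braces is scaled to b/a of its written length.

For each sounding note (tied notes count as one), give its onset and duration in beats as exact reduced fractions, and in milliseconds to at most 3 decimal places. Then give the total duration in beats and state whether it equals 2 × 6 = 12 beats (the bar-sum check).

1) 0.0ms=0b +338.346ms=6/7b
2) 338.346ms=6/7b +338.346ms=6/7b
3) 676.692ms=12/7b +676.692ms=12/7b
4) 1353.383ms=24/7b +338.346ms=6/7b
5) 1691.729ms=30/7b +338.346ms=6/7b
6) 2030.075ms=36/7b +338.346ms=6/7b
7) 2368.421ms=6b +592.105ms=3/2b
8) 2960.526ms=15/2b +296.053ms=3/4b
9) 3256.579ms=33/4b +296.053ms=3/4b
10) 3552.632ms=9b +592.105ms=3/2b
11) 4144.737ms=21/2b +296.053ms=3/4b
12) 4440.789ms=45/4b +296.053ms=3/4b
Σ=12b of 12 (152bpm 6/8) — PASS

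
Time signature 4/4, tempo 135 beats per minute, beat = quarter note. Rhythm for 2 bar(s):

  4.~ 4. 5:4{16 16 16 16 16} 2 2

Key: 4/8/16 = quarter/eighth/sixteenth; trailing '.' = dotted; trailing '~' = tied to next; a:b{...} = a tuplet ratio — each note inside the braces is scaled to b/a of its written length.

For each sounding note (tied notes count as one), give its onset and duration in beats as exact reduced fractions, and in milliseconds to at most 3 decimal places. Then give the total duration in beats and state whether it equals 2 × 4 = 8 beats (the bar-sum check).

1) 0.0ms=0b +1333.333ms=3b
2) 1333.333ms=3b +88.889ms=1/5b
3) 1422.222ms=16/5b +88.889ms=1/5b
4) 1511.111ms=17/5b +88.889ms=1/5b
5) 1600.0ms=18/5b +88.889ms=1/5b
6) 1688.889ms=19/5b +88.889ms=1/5b
7) 1777.778ms=4b +888.889ms=2b
8) 2666.667ms=6b +888.889ms=2b
Σ=8b of 8 (135bpm 4/4) — PASS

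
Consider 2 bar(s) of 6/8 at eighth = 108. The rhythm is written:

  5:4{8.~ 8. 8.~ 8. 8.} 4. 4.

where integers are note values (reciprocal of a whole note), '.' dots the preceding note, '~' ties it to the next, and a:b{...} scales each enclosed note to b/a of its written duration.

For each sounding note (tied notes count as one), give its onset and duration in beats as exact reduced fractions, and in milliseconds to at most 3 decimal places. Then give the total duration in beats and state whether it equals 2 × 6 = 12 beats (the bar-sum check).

1) 0.0ms=0b +1333.333ms=12/5b
2) 1333.333ms=12/5b +1333.333ms=12/5b
3) 2666.667ms=24/5b +666.667ms=6/5b
4) 3333.333ms=6b +1666.667ms=3b
5) 5000.0ms=9b +1666.667ms=3b
Σ=12b of 12 (108bpm 6/8) — PASS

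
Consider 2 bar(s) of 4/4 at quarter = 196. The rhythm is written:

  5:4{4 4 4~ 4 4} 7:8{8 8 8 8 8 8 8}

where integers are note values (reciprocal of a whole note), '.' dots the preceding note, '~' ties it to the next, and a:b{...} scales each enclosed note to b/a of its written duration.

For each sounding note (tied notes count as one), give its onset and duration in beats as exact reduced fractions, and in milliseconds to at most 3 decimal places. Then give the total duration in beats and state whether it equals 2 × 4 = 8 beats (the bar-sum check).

1) 0.0ms=0b +244.898ms=4/5b
2) 244.898ms=4/5b +244.898ms=4/5b
3) 489.796ms=8/5b +489.796ms=8/5b
4) 979.592ms=16/5b +244.898ms=4/5b
5) 1224.49ms=4b +174.927ms=4/7b
6) 1399.417ms=32/7b +174.927ms=4/7b
7) 1574.344ms=36/7b +174.927ms=4/7b
8) 1749.271ms=40/7b +174.927ms=4/7b
9) 1924.198ms=44/7b +174.927ms=4/7b
10) 2099.125ms=48/7b +174.927ms=4/7b
11) 2274.052ms=52/7b +174.927ms=4/7b
Σ=8b of 8 (196bpm 4/4) — PASS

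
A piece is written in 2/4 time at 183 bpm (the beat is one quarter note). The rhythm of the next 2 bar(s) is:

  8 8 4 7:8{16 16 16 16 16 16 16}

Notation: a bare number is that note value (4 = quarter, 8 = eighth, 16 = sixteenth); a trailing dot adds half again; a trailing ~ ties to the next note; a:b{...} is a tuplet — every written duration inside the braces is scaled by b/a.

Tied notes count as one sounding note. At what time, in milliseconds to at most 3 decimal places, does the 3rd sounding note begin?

note 3 onset = 1b = 327.869ms

1. 0.0ms @ 0 + 163.934ms (1/2)
2. 163.934ms @ 1/2 + 163.934ms (1/2)
3. 327.869ms @ 1 + 327.869ms (1)
4. 655.738ms @ 2 + 93.677ms (2/7)
5. 749.415ms @ 16/7 + 93.677ms (2/7)
6. 843.091ms @ 18/7 + 93.677ms (2/7)
7. 936.768ms @ 20/7 + 93.677ms (2/7)
8. 1030.445ms @ 22/7 + 93.677ms (2/7)
9. 1124.122ms @ 24/7 + 93.677ms (2/7)
10. 1217.799ms @ 26/7 + 93.677ms (2/7)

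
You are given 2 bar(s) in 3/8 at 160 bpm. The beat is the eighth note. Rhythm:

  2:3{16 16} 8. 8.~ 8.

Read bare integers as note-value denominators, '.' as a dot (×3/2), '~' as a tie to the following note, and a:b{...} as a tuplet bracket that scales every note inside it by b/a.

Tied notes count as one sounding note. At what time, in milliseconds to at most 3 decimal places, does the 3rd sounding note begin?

1. 0.0ms @ 0 + 281.25ms (3/4)
2. 281.25ms @ 3/4 + 281.25ms (3/4)
3. 562.5ms @ 3/2 + 562.5ms (3/2)
4. 1125.0ms @ 3 + 1125.0ms (3)

note 3 onset = 3/2b = 562.5ms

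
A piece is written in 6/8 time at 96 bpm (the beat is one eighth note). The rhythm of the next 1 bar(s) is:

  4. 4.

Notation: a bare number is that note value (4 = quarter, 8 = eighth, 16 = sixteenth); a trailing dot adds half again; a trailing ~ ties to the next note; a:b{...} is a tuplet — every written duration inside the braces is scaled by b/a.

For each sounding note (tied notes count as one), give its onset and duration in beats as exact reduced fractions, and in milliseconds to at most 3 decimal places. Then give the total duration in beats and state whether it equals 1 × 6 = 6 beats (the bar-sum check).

1) 0.0ms=0b +1875.0ms=3b
2) 1875.0ms=3b +1875.0ms=3b
Σ=6b of 6 (96bpm 6/8) — PASS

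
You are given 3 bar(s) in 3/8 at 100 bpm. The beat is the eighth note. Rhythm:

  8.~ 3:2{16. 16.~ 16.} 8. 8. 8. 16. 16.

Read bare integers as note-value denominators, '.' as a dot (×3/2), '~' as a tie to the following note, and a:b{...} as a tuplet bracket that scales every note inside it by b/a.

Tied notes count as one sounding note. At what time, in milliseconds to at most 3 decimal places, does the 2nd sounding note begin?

1. 0.0ms @ 0 + 1200.0ms (2)
2. 1200.0ms @ 2 + 600.0ms (1)
3. 1800.0ms @ 3 + 900.0ms (3/2)
4. 2700.0ms @ 9/2 + 900.0ms (3/2)
5. 3600.0ms @ 6 + 900.0ms (3/2)
6. 4500.0ms @ 15/2 + 450.0ms (3/4)
7. 4950.0ms @ 33/4 + 450.0ms (3/4)

note 2 onset = 2b = 1200.0ms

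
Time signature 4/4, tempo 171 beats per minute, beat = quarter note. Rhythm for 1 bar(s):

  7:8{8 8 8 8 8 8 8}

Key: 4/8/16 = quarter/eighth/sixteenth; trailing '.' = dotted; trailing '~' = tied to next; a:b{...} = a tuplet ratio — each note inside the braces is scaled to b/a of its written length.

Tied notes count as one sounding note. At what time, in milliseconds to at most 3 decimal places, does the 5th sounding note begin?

note 5 onset = 16/7b = 802.005ms

1. 0.0ms @ 0 + 200.501ms (4/7)
2. 200.501ms @ 4/7 + 200.501ms (4/7)
3. 401.003ms @ 8/7 + 200.501ms (4/7)
4. 601.504ms @ 12/7 + 200.501ms (4/7)
5. 802.005ms @ 16/7 + 200.501ms (4/7)
6. 1002.506ms @ 20/7 + 200.501ms (4/7)
7. 1203.008ms @ 24/7 + 200.501ms (4/7)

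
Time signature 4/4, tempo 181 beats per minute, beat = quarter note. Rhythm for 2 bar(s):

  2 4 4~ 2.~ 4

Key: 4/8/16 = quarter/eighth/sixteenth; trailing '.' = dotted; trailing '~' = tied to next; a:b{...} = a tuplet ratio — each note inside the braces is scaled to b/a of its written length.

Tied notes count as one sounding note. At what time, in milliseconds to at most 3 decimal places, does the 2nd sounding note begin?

note 2 onset = 2b = 662.983ms

1. 0.0ms @ 0 + 662.983ms (2)
2. 662.983ms @ 2 + 331.492ms (1)
3. 994.475ms @ 3 + 1657.459ms (5)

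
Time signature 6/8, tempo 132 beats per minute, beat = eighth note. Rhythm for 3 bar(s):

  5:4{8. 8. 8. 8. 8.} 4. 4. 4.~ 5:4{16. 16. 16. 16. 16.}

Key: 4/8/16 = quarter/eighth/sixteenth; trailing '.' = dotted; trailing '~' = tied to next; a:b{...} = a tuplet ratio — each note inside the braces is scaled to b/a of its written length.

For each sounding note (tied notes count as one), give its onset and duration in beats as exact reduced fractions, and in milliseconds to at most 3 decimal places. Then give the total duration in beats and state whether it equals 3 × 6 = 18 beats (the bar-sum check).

1) 0.0ms=0b +545.455ms=6/5b
2) 545.455ms=6/5b +545.455ms=6/5b
3) 1090.909ms=12/5b +545.455ms=6/5b
4) 1636.364ms=18/5b +545.455ms=6/5b
5) 2181.818ms=24/5b +545.455ms=6/5b
6) 2727.273ms=6b +1363.636ms=3b
7) 4090.909ms=9b +1363.636ms=3b
8) 5454.545ms=12b +1636.364ms=18/5b
9) 7090.909ms=78/5b +272.727ms=3/5b
10) 7363.636ms=81/5b +272.727ms=3/5b
11) 7636.364ms=84/5b +272.727ms=3/5b
12) 7909.091ms=87/5b +272.727ms=3/5b
Σ=18b of 18 (132bpm 6/8) — PASS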